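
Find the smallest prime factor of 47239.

97

47239 is odd.
Digit sum 25, not divisible by 3.
Ends in 9: not divisible by 5.
7: 47239 = 7·6748 + 3
11: 47239 = 11·4294 + 5
13: 47239 = 13·3633 + 10
17: 47239 = 17·2778 + 13
19: 47239 = 19·2486 + 5
23: 47239 = 23·2053 + 20
29: 47239 = 29·1628 + 27
31: 47239 = 31·1523 + 26
37: 47239 = 37·1276 + 27
41: 47239 = 41·1152 + 7
43: 47239 = 43·1098 + 25
47: 47239 = 47·1005 + 4
53: 47239 = 53·891 + 16
59: 47239 = 59·800 + 39
61: 47239 = 61·774 + 25
67: 47239 = 67·705 + 4
71: 47239 = 71·665 + 24
73: 47239 = 73·647 + 8
79: 47239 = 79·597 + 76
83: 47239 = 83·569 + 12
89: 47239 = 89·530 + 69
97: 47239 = 97·487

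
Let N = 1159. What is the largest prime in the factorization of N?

1159 = 19 · 61
61 is prime.
So 1159 = 19 · 61; the largest prime factor is 61.

61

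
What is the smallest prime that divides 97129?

23

97129 is odd.
Digit sum 28, not divisible by 3.
Ends in 9: not divisible by 5.
7: 97129 = 7·13875 + 4
11: 97129 = 11·8829 + 10
13: 97129 = 13·7471 + 6
17: 97129 = 17·5713 + 8
19: 97129 = 19·5112 + 1
23: 97129 = 23·4223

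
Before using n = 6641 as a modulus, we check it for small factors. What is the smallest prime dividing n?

29

6641 is odd.
Digit sum 17, not divisible by 3.
Ends in 1: not divisible by 5.
7: 6641 = 7·948 + 5
11: 6641 = 11·603 + 8
13: 6641 = 13·510 + 11
17: 6641 = 17·390 + 11
19: 6641 = 19·349 + 10
23: 6641 = 23·288 + 17
29: 6641 = 29·229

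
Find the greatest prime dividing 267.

267 = 3 · 89
89 is prime.
So 267 = 3 · 89; the largest prime factor is 89.

89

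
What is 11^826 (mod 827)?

1

11^1 ≡ 11 (mod 827)
11^2 ≡ 11^2 = 121 ≡ 121 (mod 827)
11^4 ≡ 121^2 = 14641 ≡ 582 (mod 827)
11^8 ≡ 582^2 = 338724 ≡ 481 (mod 827)
11^16 ≡ 481^2 = 231361 ≡ 628 (mod 827)
11^32 ≡ 628^2 = 394384 ≡ 732 (mod 827)
11^64 ≡ 732^2 = 535824 ≡ 755 (mod 827)
11^128 ≡ 755^2 = 570025 ≡ 222 (mod 827)
11^256 ≡ 222^2 = 49284 ≡ 491 (mod 827)
11^512 ≡ 491^2 = 241081 ≡ 424 (mod 827)
826 = 512 + 256 + 32 + 16 + 8 + 2 in binary powers of 2.
So 11^826 ≡ 424 · 491 · 732 · 628 · 481 · 121 ≡ 1 (mod 827).
Since the result is 1, base 11 gives no evidence that 827 is composite.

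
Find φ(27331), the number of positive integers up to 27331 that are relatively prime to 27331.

Factor: 27331 = 151 · 181.
φ(27331) = (151−1) · (181−1) = 150 · 180 = 27000.

27000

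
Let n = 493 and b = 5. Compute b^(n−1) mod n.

5^1 ≡ 5 (mod 493)
5^2 ≡ 5^2 = 25 ≡ 25 (mod 493)
5^4 ≡ 25^2 = 625 ≡ 132 (mod 493)
5^8 ≡ 132^2 = 17424 ≡ 169 (mod 493)
5^16 ≡ 169^2 = 28561 ≡ 460 (mod 493)
5^32 ≡ 460^2 = 211600 ≡ 103 (mod 493)
5^64 ≡ 103^2 = 10609 ≡ 256 (mod 493)
5^128 ≡ 256^2 = 65536 ≡ 460 (mod 493)
5^256 ≡ 460^2 = 211600 ≡ 103 (mod 493)
492 = 256 + 128 + 64 + 32 + 8 + 4 in binary powers of 2.
So 5^492 ≡ 103 · 460 · 256 · 103 · 169 · 132 ≡ 344 (mod 493).
Since 344 ≠ 1, base 5 is a Fermat witness: 493 is composite.

344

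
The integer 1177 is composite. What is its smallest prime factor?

11

1177 is odd.
Digit sum 16, not divisible by 3.
Ends in 7: not divisible by 5.
7: 1177 = 7·168 + 1
11: 1177 = 11·107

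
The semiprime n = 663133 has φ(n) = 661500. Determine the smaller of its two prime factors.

φ(n) = (p−1)(q−1) = n − (p+q) + 1, so p + q = 663133 − 661500 + 1 = 1634.
p and q are the roots of t² − 1634t + 663133 = 0.
Discriminant: 1634² − 4·663133 = 2669956 − 2652532 = 17424; √17424 = 132.
q = (1634 − 132)/2 = 751, p = (1634 + 132)/2 = 883.
Check: 751 · 883 = 663133.

751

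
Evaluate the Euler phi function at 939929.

908512

Factor: 939929 = 59 · 89 · 179.
φ(939929) = (59−1) · (89−1) · (179−1) = 58 · 88 · 178 = 908512.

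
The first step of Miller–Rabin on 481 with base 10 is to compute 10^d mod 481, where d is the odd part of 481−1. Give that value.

481 − 1 = 480 = 2^5 · 15, so d = 15.
10^1 ≡ 10 (mod 481)
10^2 ≡ 10^2 = 100 ≡ 100 (mod 481)
10^4 ≡ 100^2 = 10000 ≡ 380 (mod 481)
10^8 ≡ 380^2 = 144400 ≡ 100 (mod 481)
15 = 8 + 4 + 2 + 1 in binary powers of 2.
So 10^15 ≡ 100 · 380 · 100 · 10 ≡ 38 (mod 481).
Squaring chain: 38 → 1 → 1 → 1 → 1; never reaches −1, so base 10 is a Miller–Rabin witness that 481 is composite.

38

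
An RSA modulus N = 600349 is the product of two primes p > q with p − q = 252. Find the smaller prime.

659

Since p = q + 252, we have 600349 = q(q + 252), so q² + 252q − 600349 = 0.
Discriminant: 252² + 4·600349 = 63504 + 2401396 = 2464900; √2464900 = 1570.
q = (−252 + 1570)/2 = 659, and p = q + 252 = 911.
Check: 659 · 911 = 600349.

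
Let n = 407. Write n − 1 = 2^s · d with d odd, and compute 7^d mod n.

407 − 1 = 406 = 2^1 · 203, so d = 203.
7^1 ≡ 7 (mod 407)
7^2 ≡ 7^2 = 49 ≡ 49 (mod 407)
7^4 ≡ 49^2 = 2401 ≡ 366 (mod 407)
7^8 ≡ 366^2 = 133956 ≡ 53 (mod 407)
7^16 ≡ 53^2 = 2809 ≡ 367 (mod 407)
7^32 ≡ 367^2 = 134689 ≡ 379 (mod 407)
7^64 ≡ 379^2 = 143641 ≡ 377 (mod 407)
7^128 ≡ 377^2 = 142129 ≡ 86 (mod 407)
203 = 128 + 64 + 8 + 2 + 1 in binary powers of 2.
So 7^203 ≡ 86 · 377 · 53 · 49 · 7 ≡ 46 (mod 407).
Squaring chain: 46; never reaches −1, so base 7 is a Miller–Rabin witness that 407 is composite.

46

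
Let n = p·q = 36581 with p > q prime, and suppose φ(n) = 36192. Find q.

157

φ(n) = (p−1)(q−1) = n − (p+q) + 1, so p + q = 36581 − 36192 + 1 = 390.
p and q are the roots of t² − 390t + 36581 = 0.
Discriminant: 390² − 4·36581 = 152100 − 146324 = 5776; √5776 = 76.
q = (390 − 76)/2 = 157, p = (390 + 76)/2 = 233.
Check: 157 · 233 = 36581.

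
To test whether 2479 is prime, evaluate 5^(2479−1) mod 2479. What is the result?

545

5^1 ≡ 5 (mod 2479)
5^2 ≡ 5^2 = 25 ≡ 25 (mod 2479)
5^4 ≡ 25^2 = 625 ≡ 625 (mod 2479)
5^8 ≡ 625^2 = 390625 ≡ 1422 (mod 2479)
5^16 ≡ 1422^2 = 2022084 ≡ 1699 (mod 2479)
5^32 ≡ 1699^2 = 2886601 ≡ 1045 (mod 2479)
5^64 ≡ 1045^2 = 1092025 ≡ 1265 (mod 2479)
5^128 ≡ 1265^2 = 1600225 ≡ 1270 (mod 2479)
5^256 ≡ 1270^2 = 1612900 ≡ 1550 (mod 2479)
5^512 ≡ 1550^2 = 2402500 ≡ 349 (mod 2479)
5^1024 ≡ 349^2 = 121801 ≡ 330 (mod 2479)
5^2048 ≡ 330^2 = 108900 ≡ 2303 (mod 2479)
2478 = 2048 + 256 + 128 + 32 + 8 + 4 + 2 in binary powers of 2.
So 5^2478 ≡ 2303 · 1550 · 1270 · 1045 · 1422 · 625 · 25 ≡ 545 (mod 2479).
Since 545 ≠ 1, base 5 is a Fermat witness: 2479 is composite.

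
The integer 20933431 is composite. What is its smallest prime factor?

61

20933431 is odd.
Digit sum 25, not divisible by 3.
Ends in 1: not divisible by 5.
7: 20933431 = 7·2990490 + 1
11: 20933431 = 11·1903039 + 2
13: 20933431 = 13·1610263 + 12
17: 20933431 = 17·1231378 + 5
19: 20933431 = 19·1101759 + 10
23: 20933431 = 23·910149 + 4
29: 20933431 = 29·721842 + 13
31: 20933431 = 31·675271 + 30
37: 20933431 = 37·565768 + 15
41: 20933431 = 41·510571 + 20
43: 20933431 = 43·486823 + 42
47: 20933431 = 47·445392 + 7
53: 20933431 = 53·394970 + 21
59: 20933431 = 59·354803 + 54
61: 20933431 = 61·343171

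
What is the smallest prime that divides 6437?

41

6437 is odd.
Digit sum 20, not divisible by 3.
Ends in 7: not divisible by 5.
7: 6437 = 7·919 + 4
11: 6437 = 11·585 + 2
13: 6437 = 13·495 + 2
17: 6437 = 17·378 + 11
19: 6437 = 19·338 + 15
23: 6437 = 23·279 + 20
29: 6437 = 29·221 + 28
31: 6437 = 31·207 + 20
37: 6437 = 37·173 + 36
41: 6437 = 41·157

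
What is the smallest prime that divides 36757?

36757 is odd.
Digit sum 28, not divisible by 3.
Ends in 7: not divisible by 5.
7: 36757 = 7·5251

7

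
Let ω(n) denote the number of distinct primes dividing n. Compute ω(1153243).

1153243 = 7 · 164749
164749 = 13 · 12673
12673 = 19 · 667
667 = 23 · 29
1153243 = 7 · 13 · 19 · 23 · 29, which has 5 distinct prime factors.

5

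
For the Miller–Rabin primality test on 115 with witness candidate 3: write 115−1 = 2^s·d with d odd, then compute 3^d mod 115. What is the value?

78

115 − 1 = 114 = 2^1 · 57, so d = 57.
3^1 ≡ 3 (mod 115)
3^2 ≡ 3^2 = 9 ≡ 9 (mod 115)
3^4 ≡ 9^2 = 81 ≡ 81 (mod 115)
3^8 ≡ 81^2 = 6561 ≡ 6 (mod 115)
3^16 ≡ 6^2 = 36 ≡ 36 (mod 115)
3^32 ≡ 36^2 = 1296 ≡ 31 (mod 115)
57 = 32 + 16 + 8 + 1 in binary powers of 2.
So 3^57 ≡ 31 · 36 · 6 · 3 ≡ 78 (mod 115).
Squaring chain: 78; never reaches −1, so base 3 is a Miller–Rabin witness that 115 is composite.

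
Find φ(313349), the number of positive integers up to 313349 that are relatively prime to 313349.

Factor: 313349 = 47 · 59 · 113.
φ(313349) = (47−1) · (59−1) · (113−1) = 46 · 58 · 112 = 298816.

298816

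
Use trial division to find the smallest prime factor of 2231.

2231 is odd.
Digit sum 8, not divisible by 3.
Ends in 1: not divisible by 5.
7: 2231 = 7·318 + 5
11: 2231 = 11·202 + 9
13: 2231 = 13·171 + 8
17: 2231 = 17·131 + 4
19: 2231 = 19·117 + 8
23: 2231 = 23·97

23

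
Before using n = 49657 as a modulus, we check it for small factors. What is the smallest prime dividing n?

17

49657 is odd.
Digit sum 31, not divisible by 3.
Ends in 7: not divisible by 5.
7: 49657 = 7·7093 + 6
11: 49657 = 11·4514 + 3
13: 49657 = 13·3819 + 10
17: 49657 = 17·2921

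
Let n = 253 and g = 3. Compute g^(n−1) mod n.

3^1 ≡ 3 (mod 253)
3^2 ≡ 3^2 = 9 ≡ 9 (mod 253)
3^4 ≡ 9^2 = 81 ≡ 81 (mod 253)
3^8 ≡ 81^2 = 6561 ≡ 236 (mod 253)
3^16 ≡ 236^2 = 55696 ≡ 36 (mod 253)
3^32 ≡ 36^2 = 1296 ≡ 31 (mod 253)
3^64 ≡ 31^2 = 961 ≡ 202 (mod 253)
3^128 ≡ 202^2 = 40804 ≡ 71 (mod 253)
252 = 128 + 64 + 32 + 16 + 8 + 4 in binary powers of 2.
So 3^252 ≡ 71 · 202 · 31 · 36 · 236 · 81 ≡ 31 (mod 253).
Since 31 ≠ 1, base 3 is a Fermat witness: 253 is composite.

31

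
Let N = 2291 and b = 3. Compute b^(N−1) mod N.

3^1 ≡ 3 (mod 2291)
3^2 ≡ 3^2 = 9 ≡ 9 (mod 2291)
3^4 ≡ 9^2 = 81 ≡ 81 (mod 2291)
3^8 ≡ 81^2 = 6561 ≡ 1979 (mod 2291)
3^16 ≡ 1979^2 = 3916441 ≡ 1122 (mod 2291)
3^32 ≡ 1122^2 = 1258884 ≡ 1125 (mod 2291)
3^64 ≡ 1125^2 = 1265625 ≡ 993 (mod 2291)
3^128 ≡ 993^2 = 986049 ≡ 919 (mod 2291)
3^256 ≡ 919^2 = 844561 ≡ 1473 (mod 2291)
3^512 ≡ 1473^2 = 2169729 ≡ 152 (mod 2291)
3^1024 ≡ 152^2 = 23104 ≡ 194 (mod 2291)
3^2048 ≡ 194^2 = 37636 ≡ 980 (mod 2291)
2290 = 2048 + 128 + 64 + 32 + 16 + 2 in binary powers of 2.
So 3^2290 ≡ 980 · 919 · 993 · 1125 · 1122 · 9 ≡ 602 (mod 2291).
Since 602 ≠ 1, base 3 is a Fermat witness: 2291 is composite.

602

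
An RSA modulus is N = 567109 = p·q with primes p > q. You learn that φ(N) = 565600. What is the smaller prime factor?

701

φ(n) = (p−1)(q−1) = n − (p+q) + 1, so p + q = 567109 − 565600 + 1 = 1510.
p and q are the roots of t² − 1510t + 567109 = 0.
Discriminant: 1510² − 4·567109 = 2280100 − 2268436 = 11664; √11664 = 108.
q = (1510 − 108)/2 = 701, p = (1510 + 108)/2 = 809.
Check: 701 · 809 = 567109.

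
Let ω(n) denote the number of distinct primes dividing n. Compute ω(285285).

6

285285 = 3 · 95095
95095 = 5 · 19019
19019 = 7 · 2717
2717 = 11 · 247
247 = 13 · 19
285285 = 3 · 5 · 7 · 11 · 13 · 19, which has 6 distinct prime factors.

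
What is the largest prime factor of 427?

427 = 7 · 61
61 is prime.
So 427 = 7 · 61; the largest prime factor is 61.

61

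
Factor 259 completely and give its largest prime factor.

37

259 = 7 · 37
37 is prime.
So 259 = 7 · 37; the largest prime factor is 37.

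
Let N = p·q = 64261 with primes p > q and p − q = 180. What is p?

359

Since p = q + 180, we have 64261 = q(q + 180), so q² + 180q − 64261 = 0.
Discriminant: 180² + 4·64261 = 32400 + 257044 = 289444; √289444 = 538.
q = (−180 + 538)/2 = 179, and p = q + 180 = 359.
Check: 179 · 359 = 64261.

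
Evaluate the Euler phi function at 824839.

Factor: 824839 = 53 · 79 · 197.
φ(824839) = (53−1) · (79−1) · (197−1) = 52 · 78 · 196 = 794976.

794976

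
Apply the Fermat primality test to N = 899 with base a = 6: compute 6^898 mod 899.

645

6^1 ≡ 6 (mod 899)
6^2 ≡ 6^2 = 36 ≡ 36 (mod 899)
6^4 ≡ 36^2 = 1296 ≡ 397 (mod 899)
6^8 ≡ 397^2 = 157609 ≡ 284 (mod 899)
6^16 ≡ 284^2 = 80656 ≡ 645 (mod 899)
6^32 ≡ 645^2 = 416025 ≡ 687 (mod 899)
6^64 ≡ 687^2 = 471969 ≡ 893 (mod 899)
6^128 ≡ 893^2 = 797449 ≡ 36 (mod 899)
6^256 ≡ 36^2 = 1296 ≡ 397 (mod 899)
6^512 ≡ 397^2 = 157609 ≡ 284 (mod 899)
898 = 512 + 256 + 128 + 2 in binary powers of 2.
So 6^898 ≡ 284 · 397 · 36 · 36 ≡ 645 (mod 899).
Since 645 ≠ 1, base 6 is a Fermat witness: 899 is composite.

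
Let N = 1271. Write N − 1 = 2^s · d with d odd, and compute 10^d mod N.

1271 − 1 = 1270 = 2^1 · 635, so d = 635.
10^1 ≡ 10 (mod 1271)
10^2 ≡ 10^2 = 100 ≡ 100 (mod 1271)
10^4 ≡ 100^2 = 10000 ≡ 1103 (mod 1271)
10^8 ≡ 1103^2 = 1216609 ≡ 262 (mod 1271)
10^16 ≡ 262^2 = 68644 ≡ 10 (mod 1271)
10^32 ≡ 10^2 = 100 ≡ 100 (mod 1271)
10^64 ≡ 100^2 = 10000 ≡ 1103 (mod 1271)
10^128 ≡ 1103^2 = 1216609 ≡ 262 (mod 1271)
10^256 ≡ 262^2 = 68644 ≡ 10 (mod 1271)
10^512 ≡ 10^2 = 100 ≡ 100 (mod 1271)
635 = 512 + 64 + 32 + 16 + 8 + 2 + 1 in binary powers of 2.
So 10^635 ≡ 100 · 1103 · 100 · 10 · 262 · 100 · 10 ≡ 862 (mod 1271).
Squaring chain: 862; never reaches −1, so base 10 is a Miller–Rabin witness that 1271 is composite.

862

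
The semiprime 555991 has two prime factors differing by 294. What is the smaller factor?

613

Since p = q + 294, we have 555991 = q(q + 294), so q² + 294q − 555991 = 0.
Discriminant: 294² + 4·555991 = 86436 + 2223964 = 2310400; √2310400 = 1520.
q = (−294 + 1520)/2 = 613, and p = q + 294 = 907.
Check: 613 · 907 = 555991.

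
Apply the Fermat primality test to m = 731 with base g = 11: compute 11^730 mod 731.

11^1 ≡ 11 (mod 731)
11^2 ≡ 11^2 = 121 ≡ 121 (mod 731)
11^4 ≡ 121^2 = 14641 ≡ 21 (mod 731)
11^8 ≡ 21^2 = 441 ≡ 441 (mod 731)
11^16 ≡ 441^2 = 194481 ≡ 35 (mod 731)
11^32 ≡ 35^2 = 1225 ≡ 494 (mod 731)
11^64 ≡ 494^2 = 244036 ≡ 613 (mod 731)
11^128 ≡ 613^2 = 375769 ≡ 35 (mod 731)
11^256 ≡ 35^2 = 1225 ≡ 494 (mod 731)
11^512 ≡ 494^2 = 244036 ≡ 613 (mod 731)
730 = 512 + 128 + 64 + 16 + 8 + 2 in binary powers of 2.
So 11^730 ≡ 613 · 35 · 613 · 35 · 441 · 121 ≡ 508 (mod 731).
Since 508 ≠ 1, base 11 is a Fermat witness: 731 is composite.

508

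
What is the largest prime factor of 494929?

89

494929 = 67 · 7387
7387 = 83 · 89
89 is prime.
So 494929 = 67 · 83 · 89; the largest prime factor is 89.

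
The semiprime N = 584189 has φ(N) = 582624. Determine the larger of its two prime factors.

φ(n) = (p−1)(q−1) = n − (p+q) + 1, so p + q = 584189 − 582624 + 1 = 1566.
p and q are the roots of t² − 1566t + 584189 = 0.
Discriminant: 1566² − 4·584189 = 2452356 − 2336756 = 115600; √115600 = 340.
q = (1566 − 340)/2 = 613, p = (1566 + 340)/2 = 953.
Check: 613 · 953 = 584189.

953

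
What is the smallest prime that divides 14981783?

14981783 is odd.
Digit sum 41, not divisible by 3.
Ends in 3: not divisible by 5.
7: 14981783 = 7·2140254 + 5
11: 14981783 = 11·1361980 + 3
13: 14981783 = 13·1152444 + 11
17: 14981783 = 17·881281 + 6
19: 14981783 = 19·788514 + 17
23: 14981783 = 23·651381 + 20
29: 14981783 = 29·516613 + 6
31: 14981783 = 31·483283 + 10
37: 14981783 = 37·404913 + 2
41: 14981783 = 41·365409 + 14
43: 14981783 = 43·348413 + 24
47: 14981783 = 47·318761 + 16
53: 14981783 = 53·282675 + 8
59: 14981783 = 59·253928 + 31
61: 14981783 = 61·245603

61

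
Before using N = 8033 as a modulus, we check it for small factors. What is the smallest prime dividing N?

8033 is odd.
Digit sum 14, not divisible by 3.
Ends in 3: not divisible by 5.
7: 8033 = 7·1147 + 4
11: 8033 = 11·730 + 3
13: 8033 = 13·617 + 12
17: 8033 = 17·472 + 9
19: 8033 = 19·422 + 15
23: 8033 = 23·349 + 6
29: 8033 = 29·277

29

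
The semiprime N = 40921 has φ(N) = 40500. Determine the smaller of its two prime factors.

151

φ(n) = (p−1)(q−1) = n − (p+q) + 1, so p + q = 40921 − 40500 + 1 = 422.
p and q are the roots of t² − 422t + 40921 = 0.
Discriminant: 422² − 4·40921 = 178084 − 163684 = 14400; √14400 = 120.
q = (422 − 120)/2 = 151, p = (422 + 120)/2 = 271.
Check: 151 · 271 = 40921.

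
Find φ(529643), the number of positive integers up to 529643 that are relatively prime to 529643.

Factor: 529643 = 47 · 59 · 191.
φ(529643) = (47−1) · (59−1) · (191−1) = 46 · 58 · 190 = 506920.

506920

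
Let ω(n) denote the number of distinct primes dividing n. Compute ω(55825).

4

55825 = 5^2 · 2233
2233 = 7 · 319
319 = 11 · 29
55825 = 5^2 · 7 · 11 · 29, which has 4 distinct prime factors.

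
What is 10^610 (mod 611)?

10^1 ≡ 10 (mod 611)
10^2 ≡ 10^2 = 100 ≡ 100 (mod 611)
10^4 ≡ 100^2 = 10000 ≡ 224 (mod 611)
10^8 ≡ 224^2 = 50176 ≡ 74 (mod 611)
10^16 ≡ 74^2 = 5476 ≡ 588 (mod 611)
10^32 ≡ 588^2 = 345744 ≡ 529 (mod 611)
10^64 ≡ 529^2 = 279841 ≡ 3 (mod 611)
10^128 ≡ 3^2 = 9 ≡ 9 (mod 611)
10^256 ≡ 9^2 = 81 ≡ 81 (mod 611)
10^512 ≡ 81^2 = 6561 ≡ 451 (mod 611)
610 = 512 + 64 + 32 + 2 in binary powers of 2.
So 10^610 ≡ 451 · 3 · 529 · 100 ≡ 549 (mod 611).
Since 549 ≠ 1, base 10 is a Fermat witness: 611 is composite.

549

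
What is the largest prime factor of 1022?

73

1022 = 2 · 511
511 = 7 · 73
73 is prime.
So 1022 = 2 · 7 · 73; the largest prime factor is 73.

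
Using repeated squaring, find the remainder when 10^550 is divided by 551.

237

10^1 ≡ 10 (mod 551)
10^2 ≡ 10^2 = 100 ≡ 100 (mod 551)
10^4 ≡ 100^2 = 10000 ≡ 82 (mod 551)
10^8 ≡ 82^2 = 6724 ≡ 112 (mod 551)
10^16 ≡ 112^2 = 12544 ≡ 422 (mod 551)
10^32 ≡ 422^2 = 178084 ≡ 111 (mod 551)
10^64 ≡ 111^2 = 12321 ≡ 199 (mod 551)
10^128 ≡ 199^2 = 39601 ≡ 480 (mod 551)
10^256 ≡ 480^2 = 230400 ≡ 82 (mod 551)
10^512 ≡ 82^2 = 6724 ≡ 112 (mod 551)
550 = 512 + 32 + 4 + 2 in binary powers of 2.
So 10^550 ≡ 112 · 111 · 82 · 100 ≡ 237 (mod 551).
Since 237 ≠ 1, base 10 is a Fermat witness: 551 is composite.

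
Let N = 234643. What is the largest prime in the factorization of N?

234643 = 41 · 5723
5723 = 59 · 97
97 is prime.
So 234643 = 41 · 59 · 97; the largest prime factor is 97.

97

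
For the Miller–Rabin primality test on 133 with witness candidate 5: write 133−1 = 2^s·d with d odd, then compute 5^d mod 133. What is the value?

133 − 1 = 132 = 2^2 · 33, so d = 33.
5^1 ≡ 5 (mod 133)
5^2 ≡ 5^2 = 25 ≡ 25 (mod 133)
5^4 ≡ 25^2 = 625 ≡ 93 (mod 133)
5^8 ≡ 93^2 = 8649 ≡ 4 (mod 133)
5^16 ≡ 4^2 = 16 ≡ 16 (mod 133)
5^32 ≡ 16^2 = 256 ≡ 123 (mod 133)
33 = 32 + 1 in binary powers of 2.
So 5^33 ≡ 123 · 5 ≡ 83 (mod 133).
Squaring chain: 83 → 106; never reaches −1, so base 5 is a Miller–Rabin witness that 133 is composite.

83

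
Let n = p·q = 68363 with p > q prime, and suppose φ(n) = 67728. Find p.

φ(n) = (p−1)(q−1) = n − (p+q) + 1, so p + q = 68363 − 67728 + 1 = 636.
p and q are the roots of t² − 636t + 68363 = 0.
Discriminant: 636² − 4·68363 = 404496 − 273452 = 131044; √131044 = 362.
q = (636 − 362)/2 = 137, p = (636 + 362)/2 = 499.
Check: 137 · 499 = 68363.

499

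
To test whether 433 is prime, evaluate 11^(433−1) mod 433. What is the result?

11^1 ≡ 11 (mod 433)
11^2 ≡ 11^2 = 121 ≡ 121 (mod 433)
11^4 ≡ 121^2 = 14641 ≡ 352 (mod 433)
11^8 ≡ 352^2 = 123904 ≡ 66 (mod 433)
11^16 ≡ 66^2 = 4356 ≡ 26 (mod 433)
11^32 ≡ 26^2 = 676 ≡ 243 (mod 433)
11^64 ≡ 243^2 = 59049 ≡ 161 (mod 433)
11^128 ≡ 161^2 = 25921 ≡ 374 (mod 433)
11^256 ≡ 374^2 = 139876 ≡ 17 (mod 433)
432 = 256 + 128 + 32 + 16 in binary powers of 2.
So 11^432 ≡ 17 · 374 · 243 · 26 ≡ 1 (mod 433).
Since the result is 1, base 11 gives no evidence that 433 is composite.

1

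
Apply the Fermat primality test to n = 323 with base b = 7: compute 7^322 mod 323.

83

7^1 ≡ 7 (mod 323)
7^2 ≡ 7^2 = 49 ≡ 49 (mod 323)
7^4 ≡ 49^2 = 2401 ≡ 140 (mod 323)
7^8 ≡ 140^2 = 19600 ≡ 220 (mod 323)
7^16 ≡ 220^2 = 48400 ≡ 273 (mod 323)
7^32 ≡ 273^2 = 74529 ≡ 239 (mod 323)
7^64 ≡ 239^2 = 57121 ≡ 273 (mod 323)
7^128 ≡ 273^2 = 74529 ≡ 239 (mod 323)
7^256 ≡ 239^2 = 57121 ≡ 273 (mod 323)
322 = 256 + 64 + 2 in binary powers of 2.
So 7^322 ≡ 273 · 273 · 49 ≡ 83 (mod 323).
Since 83 ≠ 1, base 7 is a Fermat witness: 323 is composite.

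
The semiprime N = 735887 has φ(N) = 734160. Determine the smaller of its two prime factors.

φ(n) = (p−1)(q−1) = n − (p+q) + 1, so p + q = 735887 − 734160 + 1 = 1728.
p and q are the roots of t² − 1728t + 735887 = 0.
Discriminant: 1728² − 4·735887 = 2985984 − 2943548 = 42436; √42436 = 206.
q = (1728 − 206)/2 = 761, p = (1728 + 206)/2 = 967.
Check: 761 · 967 = 735887.

761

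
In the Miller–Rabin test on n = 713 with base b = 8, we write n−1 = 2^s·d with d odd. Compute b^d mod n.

713 − 1 = 712 = 2^3 · 89, so d = 89.
8^1 ≡ 8 (mod 713)
8^2 ≡ 8^2 = 64 ≡ 64 (mod 713)
8^4 ≡ 64^2 = 4096 ≡ 531 (mod 713)
8^8 ≡ 531^2 = 281961 ≡ 326 (mod 713)
8^16 ≡ 326^2 = 106276 ≡ 39 (mod 713)
8^32 ≡ 39^2 = 1521 ≡ 95 (mod 713)
8^64 ≡ 95^2 = 9025 ≡ 469 (mod 713)
89 = 64 + 16 + 8 + 1 in binary powers of 2.
So 8^89 ≡ 469 · 39 · 326 · 8 ≡ 376 (mod 713).
Squaring chain: 376 → 202 → 163; never reaches −1, so base 8 is a Miller–Rabin witness that 713 is composite.

376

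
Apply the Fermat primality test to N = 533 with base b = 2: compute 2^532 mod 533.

406

2^1 ≡ 2 (mod 533)
2^2 ≡ 2^2 = 4 ≡ 4 (mod 533)
2^4 ≡ 4^2 = 16 ≡ 16 (mod 533)
2^8 ≡ 16^2 = 256 ≡ 256 (mod 533)
2^16 ≡ 256^2 = 65536 ≡ 510 (mod 533)
2^32 ≡ 510^2 = 260100 ≡ 529 (mod 533)
2^64 ≡ 529^2 = 279841 ≡ 16 (mod 533)
2^128 ≡ 16^2 = 256 ≡ 256 (mod 533)
2^256 ≡ 256^2 = 65536 ≡ 510 (mod 533)
2^512 ≡ 510^2 = 260100 ≡ 529 (mod 533)
532 = 512 + 16 + 4 in binary powers of 2.
So 2^532 ≡ 529 · 510 · 16 ≡ 406 (mod 533).
Since 406 ≠ 1, base 2 is a Fermat witness: 533 is composite.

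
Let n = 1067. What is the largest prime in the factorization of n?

97

1067 = 11 · 97
97 is prime.
So 1067 = 11 · 97; the largest prime factor is 97.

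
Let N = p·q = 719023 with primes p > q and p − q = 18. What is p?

Since p = q + 18, we have 719023 = q(q + 18), so q² + 18q − 719023 = 0.
Discriminant: 18² + 4·719023 = 324 + 2876092 = 2876416; √2876416 = 1696.
q = (−18 + 1696)/2 = 839, and p = q + 18 = 857.
Check: 839 · 857 = 719023.

857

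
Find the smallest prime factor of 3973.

29

3973 is odd.
Digit sum 22, not divisible by 3.
Ends in 3: not divisible by 5.
7: 3973 = 7·567 + 4
11: 3973 = 11·361 + 2
13: 3973 = 13·305 + 8
17: 3973 = 17·233 + 12
19: 3973 = 19·209 + 2
23: 3973 = 23·172 + 17
29: 3973 = 29·137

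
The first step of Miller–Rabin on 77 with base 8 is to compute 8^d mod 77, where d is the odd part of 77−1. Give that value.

29

77 − 1 = 76 = 2^2 · 19, so d = 19.
8^1 ≡ 8 (mod 77)
8^2 ≡ 8^2 = 64 ≡ 64 (mod 77)
8^4 ≡ 64^2 = 4096 ≡ 15 (mod 77)
8^8 ≡ 15^2 = 225 ≡ 71 (mod 77)
8^16 ≡ 71^2 = 5041 ≡ 36 (mod 77)
19 = 16 + 2 + 1 in binary powers of 2.
So 8^19 ≡ 36 · 64 · 8 ≡ 29 (mod 77).
Squaring chain: 29 → 71; never reaches −1, so base 8 is a Miller–Rabin witness that 77 is composite.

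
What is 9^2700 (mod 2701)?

9^1 ≡ 9 (mod 2701)
9^2 ≡ 9^2 = 81 ≡ 81 (mod 2701)
9^4 ≡ 81^2 = 6561 ≡ 1159 (mod 2701)
9^8 ≡ 1159^2 = 1343281 ≡ 884 (mod 2701)
9^16 ≡ 884^2 = 781456 ≡ 867 (mod 2701)
9^32 ≡ 867^2 = 751689 ≡ 811 (mod 2701)
9^64 ≡ 811^2 = 657721 ≡ 1378 (mod 2701)
9^128 ≡ 1378^2 = 1898884 ≡ 81 (mod 2701)
9^256 ≡ 81^2 = 6561 ≡ 1159 (mod 2701)
9^512 ≡ 1159^2 = 1343281 ≡ 884 (mod 2701)
9^1024 ≡ 884^2 = 781456 ≡ 867 (mod 2701)
9^2048 ≡ 867^2 = 751689 ≡ 811 (mod 2701)
2700 = 2048 + 512 + 128 + 8 + 4 in binary powers of 2.
So 9^2700 ≡ 811 · 884 · 81 · 884 · 1159 ≡ 1 (mod 2701).
Since the result is 1, base 9 gives no evidence that 2701 is composite.

1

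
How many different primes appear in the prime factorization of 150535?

5

150535 = 5 · 30107
30107 = 7 · 4301
4301 = 11 · 391
391 = 17 · 23
150535 = 5 · 7 · 11 · 17 · 23, which has 5 distinct prime factors.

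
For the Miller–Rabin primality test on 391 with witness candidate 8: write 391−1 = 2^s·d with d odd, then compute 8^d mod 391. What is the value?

391 − 1 = 390 = 2^1 · 195, so d = 195.
8^1 ≡ 8 (mod 391)
8^2 ≡ 8^2 = 64 ≡ 64 (mod 391)
8^4 ≡ 64^2 = 4096 ≡ 186 (mod 391)
8^8 ≡ 186^2 = 34596 ≡ 188 (mod 391)
8^16 ≡ 188^2 = 35344 ≡ 154 (mod 391)
8^32 ≡ 154^2 = 23716 ≡ 256 (mod 391)
8^64 ≡ 256^2 = 65536 ≡ 239 (mod 391)
8^128 ≡ 239^2 = 57121 ≡ 35 (mod 391)
195 = 128 + 64 + 2 + 1 in binary powers of 2.
So 8^195 ≡ 35 · 239 · 64 · 8 ≡ 257 (mod 391).
Squaring chain: 257; never reaches −1, so base 8 is a Miller–Rabin witness that 391 is composite.

257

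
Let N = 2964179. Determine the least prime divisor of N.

71

2964179 is odd.
Digit sum 38, not divisible by 3.
Ends in 9: not divisible by 5.
7: 2964179 = 7·423454 + 1
11: 2964179 = 11·269470 + 9
13: 2964179 = 13·228013 + 10
17: 2964179 = 17·174363 + 8
19: 2964179 = 19·156009 + 8
23: 2964179 = 23·128877 + 8
29: 2964179 = 29·102213 + 2
31: 2964179 = 31·95618 + 21
37: 2964179 = 37·80112 + 35
41: 2964179 = 41·72297 + 2
43: 2964179 = 43·68934 + 17
47: 2964179 = 47·63067 + 30
53: 2964179 = 53·55927 + 48
59: 2964179 = 59·50240 + 19
61: 2964179 = 61·48593 + 6
67: 2964179 = 67·44241 + 32
71: 2964179 = 71·41749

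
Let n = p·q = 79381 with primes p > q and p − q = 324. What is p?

Since p = q + 324, we have 79381 = q(q + 324), so q² + 324q − 79381 = 0.
Discriminant: 324² + 4·79381 = 104976 + 317524 = 422500; √422500 = 650.
q = (−324 + 650)/2 = 163, and p = q + 324 = 487.
Check: 163 · 487 = 79381.

487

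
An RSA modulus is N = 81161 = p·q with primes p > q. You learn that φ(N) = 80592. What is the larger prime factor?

φ(n) = (p−1)(q−1) = n − (p+q) + 1, so p + q = 81161 − 80592 + 1 = 570.
p and q are the roots of t² − 570t + 81161 = 0.
Discriminant: 570² − 4·81161 = 324900 − 324644 = 256; √256 = 16.
q = (570 − 16)/2 = 277, p = (570 + 16)/2 = 293.
Check: 277 · 293 = 81161.

293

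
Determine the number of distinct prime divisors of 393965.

5

393965 = 5 · 78793
78793 = 11 · 7163
7163 = 13 · 551
551 = 19 · 29
393965 = 5 · 11 · 13 · 19 · 29, which has 5 distinct prime factors.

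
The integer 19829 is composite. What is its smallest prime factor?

19829 is odd.
Digit sum 29, not divisible by 3.
Ends in 9: not divisible by 5.
7: 19829 = 7·2832 + 5
11: 19829 = 11·1802 + 7
13: 19829 = 13·1525 + 4
17: 19829 = 17·1166 + 7
19: 19829 = 19·1043 + 12
23: 19829 = 23·862 + 3
29: 19829 = 29·683 + 22
31: 19829 = 31·639 + 20
37: 19829 = 37·535 + 34
41: 19829 = 41·483 + 26
43: 19829 = 43·461 + 6
47: 19829 = 47·421 + 42
53: 19829 = 53·374 + 7
59: 19829 = 59·336 + 5
61: 19829 = 61·325 + 4
67: 19829 = 67·295 + 64
71: 19829 = 71·279 + 20
73: 19829 = 73·271 + 46
79: 19829 = 79·251

79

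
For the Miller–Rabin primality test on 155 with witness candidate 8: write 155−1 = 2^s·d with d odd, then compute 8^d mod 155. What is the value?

155 − 1 = 154 = 2^1 · 77, so d = 77.
8^1 ≡ 8 (mod 155)
8^2 ≡ 8^2 = 64 ≡ 64 (mod 155)
8^4 ≡ 64^2 = 4096 ≡ 66 (mod 155)
8^8 ≡ 66^2 = 4356 ≡ 16 (mod 155)
8^16 ≡ 16^2 = 256 ≡ 101 (mod 155)
8^32 ≡ 101^2 = 10201 ≡ 126 (mod 155)
8^64 ≡ 126^2 = 15876 ≡ 66 (mod 155)
77 = 64 + 8 + 4 + 1 in binary powers of 2.
So 8^77 ≡ 66 · 16 · 66 · 8 ≡ 33 (mod 155).
Squaring chain: 33; never reaches −1, so base 8 is a Miller–Rabin witness that 155 is composite.

33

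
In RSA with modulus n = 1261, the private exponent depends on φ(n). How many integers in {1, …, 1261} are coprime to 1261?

Factor: 1261 = 13 · 97.
φ(1261) = (13−1) · (97−1) = 12 · 96 = 1152.

1152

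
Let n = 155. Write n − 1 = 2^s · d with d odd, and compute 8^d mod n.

33

155 − 1 = 154 = 2^1 · 77, so d = 77.
8^1 ≡ 8 (mod 155)
8^2 ≡ 8^2 = 64 ≡ 64 (mod 155)
8^4 ≡ 64^2 = 4096 ≡ 66 (mod 155)
8^8 ≡ 66^2 = 4356 ≡ 16 (mod 155)
8^16 ≡ 16^2 = 256 ≡ 101 (mod 155)
8^32 ≡ 101^2 = 10201 ≡ 126 (mod 155)
8^64 ≡ 126^2 = 15876 ≡ 66 (mod 155)
77 = 64 + 8 + 4 + 1 in binary powers of 2.
So 8^77 ≡ 66 · 16 · 66 · 8 ≡ 33 (mod 155).
Squaring chain: 33; never reaches −1, so base 8 is a Miller–Rabin witness that 155 is composite.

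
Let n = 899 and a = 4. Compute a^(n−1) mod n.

4^1 ≡ 4 (mod 899)
4^2 ≡ 4^2 = 16 ≡ 16 (mod 899)
4^4 ≡ 16^2 = 256 ≡ 256 (mod 899)
4^8 ≡ 256^2 = 65536 ≡ 808 (mod 899)
4^16 ≡ 808^2 = 652864 ≡ 190 (mod 899)
4^32 ≡ 190^2 = 36100 ≡ 140 (mod 899)
4^64 ≡ 140^2 = 19600 ≡ 721 (mod 899)
4^128 ≡ 721^2 = 519841 ≡ 219 (mod 899)
4^256 ≡ 219^2 = 47961 ≡ 314 (mod 899)
4^512 ≡ 314^2 = 98596 ≡ 605 (mod 899)
898 = 512 + 256 + 128 + 2 in binary powers of 2.
So 4^898 ≡ 605 · 314 · 219 · 16 ≡ 219 (mod 899).
Since 219 ≠ 1, base 4 is a Fermat witness: 899 is composite.

219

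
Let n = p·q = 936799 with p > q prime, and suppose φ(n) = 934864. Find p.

φ(n) = (p−1)(q−1) = n − (p+q) + 1, so p + q = 936799 − 934864 + 1 = 1936.
p and q are the roots of t² − 1936t + 936799 = 0.
Discriminant: 1936² − 4·936799 = 3748096 − 3747196 = 900; √900 = 30.
q = (1936 − 30)/2 = 953, p = (1936 + 30)/2 = 983.
Check: 953 · 983 = 936799.

983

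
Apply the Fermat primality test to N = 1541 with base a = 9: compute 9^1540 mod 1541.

9^1 ≡ 9 (mod 1541)
9^2 ≡ 9^2 = 81 ≡ 81 (mod 1541)
9^4 ≡ 81^2 = 6561 ≡ 397 (mod 1541)
9^8 ≡ 397^2 = 157609 ≡ 427 (mod 1541)
9^16 ≡ 427^2 = 182329 ≡ 491 (mod 1541)
9^32 ≡ 491^2 = 241081 ≡ 685 (mod 1541)
9^64 ≡ 685^2 = 469225 ≡ 761 (mod 1541)
9^128 ≡ 761^2 = 579121 ≡ 1246 (mod 1541)
9^256 ≡ 1246^2 = 1552516 ≡ 729 (mod 1541)
9^512 ≡ 729^2 = 531441 ≡ 1337 (mod 1541)
9^1024 ≡ 1337^2 = 1787569 ≡ 9 (mod 1541)
1540 = 1024 + 512 + 4 in binary powers of 2.
So 9^1540 ≡ 9 · 1337 · 397 ≡ 1 (mod 1541).
Since the result is 1, base 9 gives no evidence that 1541 is composite.

1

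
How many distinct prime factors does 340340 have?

340340 = 2^2 · 85085
85085 = 5 · 17017
17017 = 7 · 2431
2431 = 11 · 221
221 = 13 · 17
340340 = 2^2 · 5 · 7 · 11 · 13 · 17, which has 6 distinct prime factors.

6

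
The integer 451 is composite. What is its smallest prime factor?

451 is odd.
Digit sum 10, not divisible by 3.
Ends in 1: not divisible by 5.
7: 451 = 7·64 + 3
11: 451 = 11·41

11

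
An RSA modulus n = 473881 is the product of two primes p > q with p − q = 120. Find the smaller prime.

631

Since p = q + 120, we have 473881 = q(q + 120), so q² + 120q − 473881 = 0.
Discriminant: 120² + 4·473881 = 14400 + 1895524 = 1909924; √1909924 = 1382.
q = (−120 + 1382)/2 = 631, and p = q + 120 = 751.
Check: 631 · 751 = 473881.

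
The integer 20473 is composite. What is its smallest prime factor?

59

20473 is odd.
Digit sum 16, not divisible by 3.
Ends in 3: not divisible by 5.
7: 20473 = 7·2924 + 5
11: 20473 = 11·1861 + 2
13: 20473 = 13·1574 + 11
17: 20473 = 17·1204 + 5
19: 20473 = 19·1077 + 10
23: 20473 = 23·890 + 3
29: 20473 = 29·705 + 28
31: 20473 = 31·660 + 13
37: 20473 = 37·553 + 12
41: 20473 = 41·499 + 14
43: 20473 = 43·476 + 5
47: 20473 = 47·435 + 28
53: 20473 = 53·386 + 15
59: 20473 = 59·347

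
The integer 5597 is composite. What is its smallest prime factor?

29

5597 is odd.
Digit sum 26, not divisible by 3.
Ends in 7: not divisible by 5.
7: 5597 = 7·799 + 4
11: 5597 = 11·508 + 9
13: 5597 = 13·430 + 7
17: 5597 = 17·329 + 4
19: 5597 = 19·294 + 11
23: 5597 = 23·243 + 8
29: 5597 = 29·193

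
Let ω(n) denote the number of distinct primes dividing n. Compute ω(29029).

4

29029 = 7 · 4147
4147 = 11 · 377
377 = 13 · 29
29029 = 7 · 11 · 13 · 29, which has 4 distinct prime factors.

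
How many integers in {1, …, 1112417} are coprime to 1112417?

Factor: 1112417 = 53 · 139 · 151.
φ(1112417) = (53−1) · (139−1) · (151−1) = 52 · 138 · 150 = 1076400.

1076400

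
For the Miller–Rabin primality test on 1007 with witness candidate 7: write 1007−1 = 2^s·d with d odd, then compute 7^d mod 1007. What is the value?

467

1007 − 1 = 1006 = 2^1 · 503, so d = 503.
7^1 ≡ 7 (mod 1007)
7^2 ≡ 7^2 = 49 ≡ 49 (mod 1007)
7^4 ≡ 49^2 = 2401 ≡ 387 (mod 1007)
7^8 ≡ 387^2 = 149769 ≡ 733 (mod 1007)
7^16 ≡ 733^2 = 537289 ≡ 558 (mod 1007)
7^32 ≡ 558^2 = 311364 ≡ 201 (mod 1007)
7^64 ≡ 201^2 = 40401 ≡ 121 (mod 1007)
7^128 ≡ 121^2 = 14641 ≡ 543 (mod 1007)
7^256 ≡ 543^2 = 294849 ≡ 805 (mod 1007)
503 = 256 + 128 + 64 + 32 + 16 + 4 + 2 + 1 in binary powers of 2.
So 7^503 ≡ 805 · 543 · 121 · 201 · 558 · 387 · 49 · 7 ≡ 467 (mod 1007).
Squaring chain: 467; never reaches −1, so base 7 is a Miller–Rabin witness that 1007 is composite.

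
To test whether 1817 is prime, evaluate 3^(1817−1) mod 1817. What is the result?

3^1 ≡ 3 (mod 1817)
3^2 ≡ 3^2 = 9 ≡ 9 (mod 1817)
3^4 ≡ 9^2 = 81 ≡ 81 (mod 1817)
3^8 ≡ 81^2 = 6561 ≡ 1110 (mod 1817)
3^16 ≡ 1110^2 = 1232100 ≡ 174 (mod 1817)
3^32 ≡ 174^2 = 30276 ≡ 1204 (mod 1817)
3^64 ≡ 1204^2 = 1449616 ≡ 1467 (mod 1817)
3^128 ≡ 1467^2 = 2152089 ≡ 761 (mod 1817)
3^256 ≡ 761^2 = 579121 ≡ 1315 (mod 1817)
3^512 ≡ 1315^2 = 1729225 ≡ 1258 (mod 1817)
3^1024 ≡ 1258^2 = 1582564 ≡ 1774 (mod 1817)
1816 = 1024 + 512 + 256 + 16 + 8 in binary powers of 2.
So 3^1816 ≡ 1774 · 1258 · 1315 · 174 · 1110 ≡ 762 (mod 1817).
Since 762 ≠ 1, base 3 is a Fermat witness: 1817 is composite.

762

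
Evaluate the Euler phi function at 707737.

Factor: 707737 = 43 · 109 · 151.
φ(707737) = (43−1) · (109−1) · (151−1) = 42 · 108 · 150 = 680400.

680400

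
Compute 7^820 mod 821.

7^1 ≡ 7 (mod 821)
7^2 ≡ 7^2 = 49 ≡ 49 (mod 821)
7^4 ≡ 49^2 = 2401 ≡ 759 (mod 821)
7^8 ≡ 759^2 = 576081 ≡ 560 (mod 821)
7^16 ≡ 560^2 = 313600 ≡ 799 (mod 821)
7^32 ≡ 799^2 = 638401 ≡ 484 (mod 821)
7^64 ≡ 484^2 = 234256 ≡ 271 (mod 821)
7^128 ≡ 271^2 = 73441 ≡ 372 (mod 821)
7^256 ≡ 372^2 = 138384 ≡ 456 (mod 821)
7^512 ≡ 456^2 = 207936 ≡ 223 (mod 821)
820 = 512 + 256 + 32 + 16 + 4 in binary powers of 2.
So 7^820 ≡ 223 · 456 · 484 · 799 · 759 ≡ 1 (mod 821).
Since the result is 1, base 7 gives no evidence that 821 is composite.

1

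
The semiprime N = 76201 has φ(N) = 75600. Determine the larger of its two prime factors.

φ(n) = (p−1)(q−1) = n − (p+q) + 1, so p + q = 76201 − 75600 + 1 = 602.
p and q are the roots of t² − 602t + 76201 = 0.
Discriminant: 602² − 4·76201 = 362404 − 304804 = 57600; √57600 = 240.
q = (602 − 240)/2 = 181, p = (602 + 240)/2 = 421.
Check: 181 · 421 = 76201.

421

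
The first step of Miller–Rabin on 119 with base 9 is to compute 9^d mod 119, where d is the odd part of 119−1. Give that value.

119 − 1 = 118 = 2^1 · 59, so d = 59.
9^1 ≡ 9 (mod 119)
9^2 ≡ 9^2 = 81 ≡ 81 (mod 119)
9^4 ≡ 81^2 = 6561 ≡ 16 (mod 119)
9^8 ≡ 16^2 = 256 ≡ 18 (mod 119)
9^16 ≡ 18^2 = 324 ≡ 86 (mod 119)
9^32 ≡ 86^2 = 7396 ≡ 18 (mod 119)
59 = 32 + 16 + 8 + 2 + 1 in binary powers of 2.
So 9^59 ≡ 18 · 86 · 18 · 81 · 9 ≡ 32 (mod 119).
Squaring chain: 32; never reaches −1, so base 9 is a Miller–Rabin witness that 119 is composite.

32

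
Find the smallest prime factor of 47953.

79

47953 is odd.
Digit sum 28, not divisible by 3.
Ends in 3: not divisible by 5.
7: 47953 = 7·6850 + 3
11: 47953 = 11·4359 + 4
13: 47953 = 13·3688 + 9
17: 47953 = 17·2820 + 13
19: 47953 = 19·2523 + 16
23: 47953 = 23·2084 + 21
29: 47953 = 29·1653 + 16
31: 47953 = 31·1546 + 27
37: 47953 = 37·1296 + 1
41: 47953 = 41·1169 + 24
43: 47953 = 43·1115 + 8
47: 47953 = 47·1020 + 13
53: 47953 = 53·904 + 41
59: 47953 = 59·812 + 45
61: 47953 = 61·786 + 7
67: 47953 = 67·715 + 48
71: 47953 = 71·675 + 28
73: 47953 = 73·656 + 65
79: 47953 = 79·607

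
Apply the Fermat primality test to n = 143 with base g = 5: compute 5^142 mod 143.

25

5^1 ≡ 5 (mod 143)
5^2 ≡ 5^2 = 25 ≡ 25 (mod 143)
5^4 ≡ 25^2 = 625 ≡ 53 (mod 143)
5^8 ≡ 53^2 = 2809 ≡ 92 (mod 143)
5^16 ≡ 92^2 = 8464 ≡ 27 (mod 143)
5^32 ≡ 27^2 = 729 ≡ 14 (mod 143)
5^64 ≡ 14^2 = 196 ≡ 53 (mod 143)
5^128 ≡ 53^2 = 2809 ≡ 92 (mod 143)
142 = 128 + 8 + 4 + 2 in binary powers of 2.
So 5^142 ≡ 92 · 92 · 53 · 25 ≡ 25 (mod 143).
Since 25 ≠ 1, base 5 is a Fermat witness: 143 is composite.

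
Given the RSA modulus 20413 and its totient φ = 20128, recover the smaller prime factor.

φ(n) = (p−1)(q−1) = n − (p+q) + 1, so p + q = 20413 − 20128 + 1 = 286.
p and q are the roots of t² − 286t + 20413 = 0.
Discriminant: 286² − 4·20413 = 81796 − 81652 = 144; √144 = 12.
q = (286 − 12)/2 = 137, p = (286 + 12)/2 = 149.
Check: 137 · 149 = 20413.

137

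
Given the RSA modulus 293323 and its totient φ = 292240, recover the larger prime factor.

563

φ(n) = (p−1)(q−1) = n − (p+q) + 1, so p + q = 293323 − 292240 + 1 = 1084.
p and q are the roots of t² − 1084t + 293323 = 0.
Discriminant: 1084² − 4·293323 = 1175056 − 1173292 = 1764; √1764 = 42.
q = (1084 − 42)/2 = 521, p = (1084 + 42)/2 = 563.
Check: 521 · 563 = 293323.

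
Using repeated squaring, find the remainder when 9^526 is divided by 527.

412

9^1 ≡ 9 (mod 527)
9^2 ≡ 9^2 = 81 ≡ 81 (mod 527)
9^4 ≡ 81^2 = 6561 ≡ 237 (mod 527)
9^8 ≡ 237^2 = 56169 ≡ 307 (mod 527)
9^16 ≡ 307^2 = 94249 ≡ 443 (mod 527)
9^32 ≡ 443^2 = 196249 ≡ 205 (mod 527)
9^64 ≡ 205^2 = 42025 ≡ 392 (mod 527)
9^128 ≡ 392^2 = 153664 ≡ 307 (mod 527)
9^256 ≡ 307^2 = 94249 ≡ 443 (mod 527)
9^512 ≡ 443^2 = 196249 ≡ 205 (mod 527)
526 = 512 + 8 + 4 + 2 in binary powers of 2.
So 9^526 ≡ 205 · 307 · 237 · 81 ≡ 412 (mod 527).
Since 412 ≠ 1, base 9 is a Fermat witness: 527 is composite.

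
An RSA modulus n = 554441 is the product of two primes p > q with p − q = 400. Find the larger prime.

971

Since p = q + 400, we have 554441 = q(q + 400), so q² + 400q − 554441 = 0.
Discriminant: 400² + 4·554441 = 160000 + 2217764 = 2377764; √2377764 = 1542.
q = (−400 + 1542)/2 = 571, and p = q + 400 = 971.
Check: 571 · 971 = 554441.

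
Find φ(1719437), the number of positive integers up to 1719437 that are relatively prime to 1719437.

Factor: 1719437 = 59 · 151 · 193.
φ(1719437) = (59−1) · (151−1) · (193−1) = 58 · 150 · 192 = 1670400.

1670400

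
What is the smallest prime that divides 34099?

34099 is odd.
Digit sum 25, not divisible by 3.
Ends in 9: not divisible by 5.
7: 34099 = 7·4871 + 2
11: 34099 = 11·3099 + 10
13: 34099 = 13·2623

13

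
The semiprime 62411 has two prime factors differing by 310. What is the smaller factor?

Since p = q + 310, we have 62411 = q(q + 310), so q² + 310q − 62411 = 0.
Discriminant: 310² + 4·62411 = 96100 + 249644 = 345744; √345744 = 588.
q = (−310 + 588)/2 = 139, and p = q + 310 = 449.
Check: 139 · 449 = 62411.

139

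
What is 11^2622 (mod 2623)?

365

11^1 ≡ 11 (mod 2623)
11^2 ≡ 11^2 = 121 ≡ 121 (mod 2623)
11^4 ≡ 121^2 = 14641 ≡ 1526 (mod 2623)
11^8 ≡ 1526^2 = 2328676 ≡ 2075 (mod 2623)
11^16 ≡ 2075^2 = 4305625 ≡ 1282 (mod 2623)
11^32 ≡ 1282^2 = 1643524 ≡ 1526 (mod 2623)
11^64 ≡ 1526^2 = 2328676 ≡ 2075 (mod 2623)
11^128 ≡ 2075^2 = 4305625 ≡ 1282 (mod 2623)
11^256 ≡ 1282^2 = 1643524 ≡ 1526 (mod 2623)
11^512 ≡ 1526^2 = 2328676 ≡ 2075 (mod 2623)
11^1024 ≡ 2075^2 = 4305625 ≡ 1282 (mod 2623)
11^2048 ≡ 1282^2 = 1643524 ≡ 1526 (mod 2623)
2622 = 2048 + 512 + 32 + 16 + 8 + 4 + 2 in binary powers of 2.
So 11^2622 ≡ 1526 · 2075 · 1526 · 1282 · 2075 · 1526 · 121 ≡ 365 (mod 2623).
Since 365 ≠ 1, base 11 is a Fermat witness: 2623 is composite.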